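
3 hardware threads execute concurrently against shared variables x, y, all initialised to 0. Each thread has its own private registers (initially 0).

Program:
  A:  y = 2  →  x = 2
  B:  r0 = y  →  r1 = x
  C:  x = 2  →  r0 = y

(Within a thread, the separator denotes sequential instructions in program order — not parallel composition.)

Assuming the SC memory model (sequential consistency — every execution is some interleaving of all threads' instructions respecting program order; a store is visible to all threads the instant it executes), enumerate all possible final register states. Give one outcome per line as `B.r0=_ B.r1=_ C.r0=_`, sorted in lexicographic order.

outcome vector order: (B.r0,B.r1,C.r0)
|SC outcomes| = 7

B.r0=0 B.r1=0 C.r0=0
B.r0=0 B.r1=0 C.r0=2
B.r0=0 B.r1=2 C.r0=0
B.r0=0 B.r1=2 C.r0=2
B.r0=2 B.r1=0 C.r0=2
B.r0=2 B.r1=2 C.r0=0
B.r0=2 B.r1=2 C.r0=2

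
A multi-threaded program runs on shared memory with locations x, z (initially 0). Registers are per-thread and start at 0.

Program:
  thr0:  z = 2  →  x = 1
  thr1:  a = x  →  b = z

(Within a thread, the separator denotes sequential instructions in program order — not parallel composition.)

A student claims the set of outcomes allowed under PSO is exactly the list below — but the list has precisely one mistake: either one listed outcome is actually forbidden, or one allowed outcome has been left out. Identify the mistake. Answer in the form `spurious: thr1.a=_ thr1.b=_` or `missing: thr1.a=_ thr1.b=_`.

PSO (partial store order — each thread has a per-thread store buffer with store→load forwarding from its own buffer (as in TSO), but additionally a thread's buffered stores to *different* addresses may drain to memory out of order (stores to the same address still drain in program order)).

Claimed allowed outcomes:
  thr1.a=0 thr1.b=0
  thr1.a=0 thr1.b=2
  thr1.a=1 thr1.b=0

missing: thr1.a=1 thr1.b=2

outcome vector order: (thr1.a,thr1.b)
[PSO] allowed = {(0,0) (0,2) (1,0) (1,2)}
PSO∖claimed = {(1,2)}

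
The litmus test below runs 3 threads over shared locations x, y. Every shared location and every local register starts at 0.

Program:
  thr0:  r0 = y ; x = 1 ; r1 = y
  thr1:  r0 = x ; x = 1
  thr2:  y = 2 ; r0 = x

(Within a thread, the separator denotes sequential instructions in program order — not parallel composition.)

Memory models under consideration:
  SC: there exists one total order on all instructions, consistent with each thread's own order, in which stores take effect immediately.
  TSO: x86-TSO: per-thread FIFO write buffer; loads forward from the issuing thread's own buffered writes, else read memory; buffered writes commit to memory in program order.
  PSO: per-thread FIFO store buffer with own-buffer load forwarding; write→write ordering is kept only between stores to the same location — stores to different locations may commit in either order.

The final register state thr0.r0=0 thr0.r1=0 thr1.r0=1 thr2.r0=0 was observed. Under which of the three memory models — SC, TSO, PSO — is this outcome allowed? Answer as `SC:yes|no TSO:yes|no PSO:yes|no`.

SC:no TSO:yes PSO:yes

outcome vector order: (thr0.r0,thr0.r1,thr1.r0,thr2.r0)
SC: 10 outcomes — {0/0/0/1 0/0/1/1 0/2/0/0 0/2/0/1 0/2/1/0 0/2/1/1 2/2/0/0 2/2/0/1 2/2/1/0 2/2/1/1}
TSO: 12 outcomes — {0/0/0/0 0/0/0/1 0/0/1/0 0/0/1/1 0/2/0/0 0/2/0/1 0/2/1/0 0/2/1/1 2/2/0/0 2/2/0/1 2/2/1/0 2/2/1/1}
PSO: 12 outcomes — {0/0/0/0 0/0/0/1 0/0/1/0 0/0/1/1 0/2/0/0 0/2/0/1 0/2/1/0 0/2/1/1 2/2/0/0 2/2/0/1 2/2/1/0 2/2/1/1}
target 0/0/1/0 ∈ {TSO,PSO}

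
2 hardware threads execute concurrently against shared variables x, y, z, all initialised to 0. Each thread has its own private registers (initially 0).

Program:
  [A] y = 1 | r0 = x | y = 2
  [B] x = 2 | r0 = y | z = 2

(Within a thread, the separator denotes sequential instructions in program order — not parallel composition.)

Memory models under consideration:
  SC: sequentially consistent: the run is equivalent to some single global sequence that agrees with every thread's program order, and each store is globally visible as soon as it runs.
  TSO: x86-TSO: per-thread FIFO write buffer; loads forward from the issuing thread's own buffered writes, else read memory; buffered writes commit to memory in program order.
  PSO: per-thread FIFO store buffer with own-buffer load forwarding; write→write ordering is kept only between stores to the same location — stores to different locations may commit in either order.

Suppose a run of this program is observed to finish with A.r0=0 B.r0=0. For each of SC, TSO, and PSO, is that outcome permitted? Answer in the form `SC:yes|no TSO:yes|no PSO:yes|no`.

SC:no TSO:yes PSO:yes

outcome vector order: (A.r0,B.r0)
SC (5): <0 1>, <0 2>, <2 0>, <2 1>, <2 2>
TSO (6): <0 0>, <0 1>, <0 2>, <2 0>, <2 1>, <2 2>
PSO (6): <0 0>, <0 1>, <0 2>, <2 0>, <2 1>, <2 2>
target <0 0> ∈ {TSO,PSO}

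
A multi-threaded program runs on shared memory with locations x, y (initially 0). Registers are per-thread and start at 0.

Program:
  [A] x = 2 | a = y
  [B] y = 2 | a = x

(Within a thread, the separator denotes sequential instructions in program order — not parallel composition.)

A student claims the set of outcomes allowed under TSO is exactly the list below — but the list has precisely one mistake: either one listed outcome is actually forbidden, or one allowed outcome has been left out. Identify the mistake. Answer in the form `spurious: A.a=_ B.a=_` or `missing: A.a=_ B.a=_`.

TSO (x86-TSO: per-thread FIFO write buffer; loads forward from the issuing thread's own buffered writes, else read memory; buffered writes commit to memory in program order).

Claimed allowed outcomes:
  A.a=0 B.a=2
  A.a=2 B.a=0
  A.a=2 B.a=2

outcome vector order: (A.a,B.a)
TSO (4): (0,0) (0,2) (2,0) (2,2)
TSO∖claimed = {(0,0)}

missing: A.a=0 B.a=0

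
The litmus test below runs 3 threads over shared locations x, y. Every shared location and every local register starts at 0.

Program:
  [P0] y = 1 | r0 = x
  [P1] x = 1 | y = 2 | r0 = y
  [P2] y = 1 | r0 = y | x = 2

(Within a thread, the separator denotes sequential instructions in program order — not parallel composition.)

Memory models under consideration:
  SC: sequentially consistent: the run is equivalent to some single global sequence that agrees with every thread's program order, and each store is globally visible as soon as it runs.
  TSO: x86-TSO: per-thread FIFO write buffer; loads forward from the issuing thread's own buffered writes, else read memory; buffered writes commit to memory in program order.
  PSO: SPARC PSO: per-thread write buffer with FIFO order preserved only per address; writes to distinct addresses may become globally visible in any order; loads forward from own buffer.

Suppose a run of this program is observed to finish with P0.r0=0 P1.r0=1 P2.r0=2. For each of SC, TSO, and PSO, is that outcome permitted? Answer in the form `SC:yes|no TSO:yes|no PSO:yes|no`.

SC:no TSO:yes PSO:yes

outcome vector order: (P0.r0,P1.r0,P2.r0)
[SC] allowed = {<0 1 1>; <0 2 1>; <0 2 2>; <1 1 1>; <1 1 2>; <1 2 1>; <1 2 2>; <2 1 1>; <2 1 2>; <2 2 1>; <2 2 2>}
[TSO] allowed = {<0 1 1>; <0 1 2>; <0 2 1>; <0 2 2>; <1 1 1>; <1 1 2>; <1 2 1>; <1 2 2>; <2 1 1>; <2 1 2>; <2 2 1>; <2 2 2>}
[PSO] allowed = {<0 1 1>; <0 1 2>; <0 2 1>; <0 2 2>; <1 1 1>; <1 1 2>; <1 2 1>; <1 2 2>; <2 1 1>; <2 1 2>; <2 2 1>; <2 2 2>}
target <0 1 2> ∈ {TSO,PSO}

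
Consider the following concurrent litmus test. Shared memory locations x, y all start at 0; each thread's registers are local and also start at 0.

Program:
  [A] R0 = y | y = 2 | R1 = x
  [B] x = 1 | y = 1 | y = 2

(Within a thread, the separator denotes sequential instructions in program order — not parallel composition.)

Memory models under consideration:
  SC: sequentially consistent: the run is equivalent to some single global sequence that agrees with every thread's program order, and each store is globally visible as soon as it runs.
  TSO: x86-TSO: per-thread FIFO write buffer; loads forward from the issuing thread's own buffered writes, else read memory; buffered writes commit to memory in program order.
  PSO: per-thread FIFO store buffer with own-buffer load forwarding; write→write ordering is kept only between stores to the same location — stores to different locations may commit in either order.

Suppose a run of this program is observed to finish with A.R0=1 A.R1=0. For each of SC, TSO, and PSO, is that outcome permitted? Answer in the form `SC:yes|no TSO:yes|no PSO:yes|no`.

outcome vector order: (A.R0,A.R1)
under SC → (0,0); (0,1); (1,1); (2,1)
under TSO → (0,0); (0,1); (1,1); (2,1)
under PSO → (0,0); (0,1); (1,0); (1,1); (2,0); (2,1)
target (1,0) ∈ {PSO}

SC:no TSO:no PSO:yes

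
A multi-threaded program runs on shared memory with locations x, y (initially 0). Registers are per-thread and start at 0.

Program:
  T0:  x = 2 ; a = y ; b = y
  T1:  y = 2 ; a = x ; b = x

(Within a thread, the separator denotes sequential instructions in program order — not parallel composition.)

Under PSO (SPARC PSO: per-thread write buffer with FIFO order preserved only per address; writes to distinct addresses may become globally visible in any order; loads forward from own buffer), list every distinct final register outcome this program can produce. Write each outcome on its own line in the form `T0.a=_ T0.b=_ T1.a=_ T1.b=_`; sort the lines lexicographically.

T0.a=0 T0.b=0 T1.a=0 T1.b=0
T0.a=0 T0.b=0 T1.a=0 T1.b=2
T0.a=0 T0.b=0 T1.a=2 T1.b=2
T0.a=0 T0.b=2 T1.a=0 T1.b=0
T0.a=0 T0.b=2 T1.a=0 T1.b=2
T0.a=0 T0.b=2 T1.a=2 T1.b=2
T0.a=2 T0.b=2 T1.a=0 T1.b=0
T0.a=2 T0.b=2 T1.a=0 T1.b=2
T0.a=2 T0.b=2 T1.a=2 T1.b=2

outcome vector order: (T0.a,T0.b,T1.a,T1.b)
|PSO outcomes| = 9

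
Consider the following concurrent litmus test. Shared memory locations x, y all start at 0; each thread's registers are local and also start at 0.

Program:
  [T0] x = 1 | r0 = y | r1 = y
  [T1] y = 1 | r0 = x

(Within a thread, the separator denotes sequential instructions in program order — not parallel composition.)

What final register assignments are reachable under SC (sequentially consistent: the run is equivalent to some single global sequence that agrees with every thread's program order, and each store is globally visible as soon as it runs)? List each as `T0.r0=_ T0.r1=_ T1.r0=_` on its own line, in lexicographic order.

T0.r0=0 T0.r1=0 T1.r0=1
T0.r0=0 T0.r1=1 T1.r0=1
T0.r0=1 T0.r1=1 T1.r0=0
T0.r0=1 T0.r1=1 T1.r0=1

outcome vector order: (T0.r0,T0.r1,T1.r0)
|SC outcomes| = 4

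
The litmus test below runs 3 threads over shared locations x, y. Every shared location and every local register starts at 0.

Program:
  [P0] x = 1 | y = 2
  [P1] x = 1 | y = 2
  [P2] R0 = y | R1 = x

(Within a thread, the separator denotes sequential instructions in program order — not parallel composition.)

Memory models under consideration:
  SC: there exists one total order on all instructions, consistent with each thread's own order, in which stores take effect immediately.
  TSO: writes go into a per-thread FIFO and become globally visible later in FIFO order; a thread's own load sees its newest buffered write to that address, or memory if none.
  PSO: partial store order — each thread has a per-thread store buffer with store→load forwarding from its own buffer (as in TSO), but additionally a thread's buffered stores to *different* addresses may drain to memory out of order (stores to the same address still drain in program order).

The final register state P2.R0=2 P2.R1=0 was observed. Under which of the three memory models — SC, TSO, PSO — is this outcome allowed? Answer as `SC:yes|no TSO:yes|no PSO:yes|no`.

SC:no TSO:no PSO:yes

outcome vector order: (P2.R0,P2.R1)
[SC] allowed = {<0 0> <0 1> <2 1>}
[TSO] allowed = {<0 0> <0 1> <2 1>}
[PSO] allowed = {<0 0> <0 1> <2 0> <2 1>}
target <2 0> ∈ {PSO}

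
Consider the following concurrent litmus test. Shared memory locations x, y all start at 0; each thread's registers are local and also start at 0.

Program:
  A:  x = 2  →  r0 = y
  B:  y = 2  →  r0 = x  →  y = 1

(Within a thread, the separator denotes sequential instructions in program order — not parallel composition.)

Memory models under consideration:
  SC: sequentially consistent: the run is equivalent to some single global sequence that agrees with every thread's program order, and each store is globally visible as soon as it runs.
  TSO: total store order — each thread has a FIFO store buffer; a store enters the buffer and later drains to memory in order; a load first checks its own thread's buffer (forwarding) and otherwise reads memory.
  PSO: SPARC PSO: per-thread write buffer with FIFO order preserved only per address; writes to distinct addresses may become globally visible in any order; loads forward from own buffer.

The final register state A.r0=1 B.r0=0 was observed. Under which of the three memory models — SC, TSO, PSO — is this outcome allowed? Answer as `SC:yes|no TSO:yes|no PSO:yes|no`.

outcome vector order: (A.r0,B.r0)
under SC → <0 2>, <1 0>, <1 2>, <2 0>, <2 2>
under TSO → <0 0>, <0 2>, <1 0>, <1 2>, <2 0>, <2 2>
under PSO → <0 0>, <0 2>, <1 0>, <1 2>, <2 0>, <2 2>
target <1 0> ∈ {SC,TSO,PSO}

SC:yes TSO:yes PSO:yes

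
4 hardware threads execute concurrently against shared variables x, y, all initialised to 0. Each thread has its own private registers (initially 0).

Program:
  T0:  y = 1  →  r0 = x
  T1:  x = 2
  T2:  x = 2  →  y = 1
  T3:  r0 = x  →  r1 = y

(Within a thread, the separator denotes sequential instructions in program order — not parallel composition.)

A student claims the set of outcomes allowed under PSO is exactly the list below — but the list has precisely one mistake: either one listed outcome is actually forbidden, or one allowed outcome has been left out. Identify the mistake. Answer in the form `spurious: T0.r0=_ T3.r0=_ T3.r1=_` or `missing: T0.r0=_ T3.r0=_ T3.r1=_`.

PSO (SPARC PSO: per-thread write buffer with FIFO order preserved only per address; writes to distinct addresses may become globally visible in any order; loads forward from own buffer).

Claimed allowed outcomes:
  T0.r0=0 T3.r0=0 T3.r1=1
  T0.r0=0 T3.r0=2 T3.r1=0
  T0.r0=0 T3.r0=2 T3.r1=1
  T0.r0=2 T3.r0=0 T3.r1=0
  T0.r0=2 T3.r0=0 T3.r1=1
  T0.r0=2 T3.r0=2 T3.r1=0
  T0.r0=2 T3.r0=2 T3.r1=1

missing: T0.r0=0 T3.r0=0 T3.r1=0

outcome vector order: (T0.r0,T3.r0,T3.r1)
PSO: 8 outcomes — {000, 001, 020, 021, 200, 201, 220, 221}
PSO∖claimed = {000}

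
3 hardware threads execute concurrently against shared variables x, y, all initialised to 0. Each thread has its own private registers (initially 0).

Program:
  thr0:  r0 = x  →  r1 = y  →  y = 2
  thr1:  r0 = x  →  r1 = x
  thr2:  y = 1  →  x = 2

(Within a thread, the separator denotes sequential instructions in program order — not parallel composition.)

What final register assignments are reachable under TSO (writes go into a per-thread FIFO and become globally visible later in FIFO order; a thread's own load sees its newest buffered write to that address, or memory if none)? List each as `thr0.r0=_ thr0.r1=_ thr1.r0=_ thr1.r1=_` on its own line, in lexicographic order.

thr0.r0=0 thr0.r1=0 thr1.r0=0 thr1.r1=0
thr0.r0=0 thr0.r1=0 thr1.r0=0 thr1.r1=2
thr0.r0=0 thr0.r1=0 thr1.r0=2 thr1.r1=2
thr0.r0=0 thr0.r1=1 thr1.r0=0 thr1.r1=0
thr0.r0=0 thr0.r1=1 thr1.r0=0 thr1.r1=2
thr0.r0=0 thr0.r1=1 thr1.r0=2 thr1.r1=2
thr0.r0=2 thr0.r1=1 thr1.r0=0 thr1.r1=0
thr0.r0=2 thr0.r1=1 thr1.r0=0 thr1.r1=2
thr0.r0=2 thr0.r1=1 thr1.r0=2 thr1.r1=2

outcome vector order: (thr0.r0,thr0.r1,thr1.r0,thr1.r1)
|TSO outcomes| = 9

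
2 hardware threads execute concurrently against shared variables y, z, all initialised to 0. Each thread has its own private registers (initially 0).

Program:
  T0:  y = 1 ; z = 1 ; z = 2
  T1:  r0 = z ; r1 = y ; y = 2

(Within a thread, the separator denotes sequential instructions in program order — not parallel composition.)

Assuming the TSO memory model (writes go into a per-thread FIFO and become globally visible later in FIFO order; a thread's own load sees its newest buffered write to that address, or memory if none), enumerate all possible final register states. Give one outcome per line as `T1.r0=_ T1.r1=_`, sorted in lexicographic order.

outcome vector order: (T1.r0,T1.r1)
|TSO outcomes| = 4

T1.r0=0 T1.r1=0
T1.r0=0 T1.r1=1
T1.r0=1 T1.r1=1
T1.r0=2 T1.r1=1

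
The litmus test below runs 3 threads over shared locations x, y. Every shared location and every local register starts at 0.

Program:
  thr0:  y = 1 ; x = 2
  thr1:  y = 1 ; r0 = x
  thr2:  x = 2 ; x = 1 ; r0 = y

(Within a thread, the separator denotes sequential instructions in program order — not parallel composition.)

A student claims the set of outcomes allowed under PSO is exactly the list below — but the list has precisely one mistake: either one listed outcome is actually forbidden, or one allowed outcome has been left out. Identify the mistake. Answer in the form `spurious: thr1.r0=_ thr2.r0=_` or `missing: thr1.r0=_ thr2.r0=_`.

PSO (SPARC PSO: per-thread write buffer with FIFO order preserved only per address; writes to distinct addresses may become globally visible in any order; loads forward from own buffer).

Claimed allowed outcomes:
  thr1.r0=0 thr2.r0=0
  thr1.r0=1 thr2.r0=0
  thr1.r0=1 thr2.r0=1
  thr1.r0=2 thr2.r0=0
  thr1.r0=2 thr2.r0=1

missing: thr1.r0=0 thr2.r0=1

outcome vector order: (thr1.r0,thr2.r0)
under PSO → <0 0>, <0 1>, <1 0>, <1 1>, <2 0>, <2 1>
PSO∖claimed = {<0 1>}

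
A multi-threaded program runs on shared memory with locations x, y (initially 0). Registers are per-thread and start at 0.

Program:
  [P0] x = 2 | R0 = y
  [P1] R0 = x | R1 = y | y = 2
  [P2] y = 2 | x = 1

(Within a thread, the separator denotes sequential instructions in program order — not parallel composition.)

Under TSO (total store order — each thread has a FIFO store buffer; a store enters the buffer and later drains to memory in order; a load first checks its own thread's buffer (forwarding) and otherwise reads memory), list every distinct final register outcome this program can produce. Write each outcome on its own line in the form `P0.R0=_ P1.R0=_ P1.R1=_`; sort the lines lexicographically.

outcome vector order: (P0.R0,P1.R0,P1.R1)
|TSO outcomes| = 10

P0.R0=0 P1.R0=0 P1.R1=0
P0.R0=0 P1.R0=0 P1.R1=2
P0.R0=0 P1.R0=1 P1.R1=2
P0.R0=0 P1.R0=2 P1.R1=0
P0.R0=0 P1.R0=2 P1.R1=2
P0.R0=2 P1.R0=0 P1.R1=0
P0.R0=2 P1.R0=0 P1.R1=2
P0.R0=2 P1.R0=1 P1.R1=2
P0.R0=2 P1.R0=2 P1.R1=0
P0.R0=2 P1.R0=2 P1.R1=2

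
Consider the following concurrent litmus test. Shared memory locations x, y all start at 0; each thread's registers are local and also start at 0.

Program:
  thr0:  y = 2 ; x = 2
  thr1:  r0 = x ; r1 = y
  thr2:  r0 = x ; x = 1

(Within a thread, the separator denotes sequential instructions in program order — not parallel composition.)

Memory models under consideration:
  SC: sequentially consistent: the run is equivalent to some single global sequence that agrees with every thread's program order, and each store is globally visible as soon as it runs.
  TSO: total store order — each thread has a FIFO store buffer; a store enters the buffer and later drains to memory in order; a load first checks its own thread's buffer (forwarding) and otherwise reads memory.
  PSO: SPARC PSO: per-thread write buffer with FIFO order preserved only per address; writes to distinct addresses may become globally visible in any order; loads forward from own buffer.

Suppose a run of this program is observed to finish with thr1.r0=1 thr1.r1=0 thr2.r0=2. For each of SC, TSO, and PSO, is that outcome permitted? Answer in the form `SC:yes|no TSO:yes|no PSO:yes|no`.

SC:no TSO:no PSO:yes

outcome vector order: (thr1.r0,thr1.r1,thr2.r0)
SC: 9 outcomes — {0/0/0; 0/0/2; 0/2/0; 0/2/2; 1/0/0; 1/2/0; 1/2/2; 2/2/0; 2/2/2}
TSO: 9 outcomes — {0/0/0; 0/0/2; 0/2/0; 0/2/2; 1/0/0; 1/2/0; 1/2/2; 2/2/0; 2/2/2}
PSO: 12 outcomes — {0/0/0; 0/0/2; 0/2/0; 0/2/2; 1/0/0; 1/0/2; 1/2/0; 1/2/2; 2/0/0; 2/0/2; 2/2/0; 2/2/2}
target 1/0/2 ∈ {PSO}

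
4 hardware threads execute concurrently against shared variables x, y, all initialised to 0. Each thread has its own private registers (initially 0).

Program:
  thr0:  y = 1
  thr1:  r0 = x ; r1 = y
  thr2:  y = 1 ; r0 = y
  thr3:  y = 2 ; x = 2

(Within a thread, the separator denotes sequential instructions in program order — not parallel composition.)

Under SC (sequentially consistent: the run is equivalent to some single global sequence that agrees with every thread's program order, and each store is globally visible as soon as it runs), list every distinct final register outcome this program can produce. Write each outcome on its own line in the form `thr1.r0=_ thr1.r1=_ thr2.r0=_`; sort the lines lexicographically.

outcome vector order: (thr1.r0,thr1.r1,thr2.r0)
|SC outcomes| = 10

thr1.r0=0 thr1.r1=0 thr2.r0=1
thr1.r0=0 thr1.r1=0 thr2.r0=2
thr1.r0=0 thr1.r1=1 thr2.r0=1
thr1.r0=0 thr1.r1=1 thr2.r0=2
thr1.r0=0 thr1.r1=2 thr2.r0=1
thr1.r0=0 thr1.r1=2 thr2.r0=2
thr1.r0=2 thr1.r1=1 thr2.r0=1
thr1.r0=2 thr1.r1=1 thr2.r0=2
thr1.r0=2 thr1.r1=2 thr2.r0=1
thr1.r0=2 thr1.r1=2 thr2.r0=2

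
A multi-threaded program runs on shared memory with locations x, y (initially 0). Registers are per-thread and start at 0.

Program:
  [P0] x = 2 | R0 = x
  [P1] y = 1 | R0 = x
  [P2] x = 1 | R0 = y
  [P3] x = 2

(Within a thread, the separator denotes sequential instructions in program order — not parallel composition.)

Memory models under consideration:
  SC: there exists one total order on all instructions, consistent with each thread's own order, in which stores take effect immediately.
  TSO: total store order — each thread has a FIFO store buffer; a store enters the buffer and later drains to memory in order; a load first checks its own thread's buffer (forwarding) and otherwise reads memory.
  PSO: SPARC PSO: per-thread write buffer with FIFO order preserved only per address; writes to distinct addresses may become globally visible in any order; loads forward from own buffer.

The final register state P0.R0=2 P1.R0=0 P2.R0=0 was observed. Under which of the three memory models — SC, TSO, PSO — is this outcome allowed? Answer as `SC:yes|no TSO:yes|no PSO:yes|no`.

SC:no TSO:yes PSO:yes

outcome vector order: (P0.R0,P1.R0,P2.R0)
[SC] allowed = {101; 110; 111; 120; 121; 201; 210; 211; 220; 221}
[TSO] allowed = {100; 101; 110; 111; 120; 121; 200; 201; 210; 211; 220; 221}
[PSO] allowed = {100; 101; 110; 111; 120; 121; 200; 201; 210; 211; 220; 221}
target 200 ∈ {TSO,PSO}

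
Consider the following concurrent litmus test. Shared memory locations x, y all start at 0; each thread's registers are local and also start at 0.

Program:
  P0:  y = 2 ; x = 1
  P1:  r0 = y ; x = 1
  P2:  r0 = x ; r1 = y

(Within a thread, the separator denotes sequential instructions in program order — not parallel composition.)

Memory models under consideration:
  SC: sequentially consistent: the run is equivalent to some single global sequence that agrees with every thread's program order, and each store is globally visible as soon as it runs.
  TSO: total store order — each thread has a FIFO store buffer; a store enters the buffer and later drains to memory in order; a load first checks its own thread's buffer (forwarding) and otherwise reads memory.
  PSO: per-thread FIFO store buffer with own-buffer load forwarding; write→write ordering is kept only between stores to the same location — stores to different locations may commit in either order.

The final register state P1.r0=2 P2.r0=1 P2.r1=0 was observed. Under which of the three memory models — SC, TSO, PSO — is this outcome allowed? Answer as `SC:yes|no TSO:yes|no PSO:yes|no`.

outcome vector order: (P1.r0,P2.r0,P2.r1)
SC: 7 outcomes — {<0 0 0>; <0 0 2>; <0 1 0>; <0 1 2>; <2 0 0>; <2 0 2>; <2 1 2>}
TSO: 7 outcomes — {<0 0 0>; <0 0 2>; <0 1 0>; <0 1 2>; <2 0 0>; <2 0 2>; <2 1 2>}
PSO: 8 outcomes — {<0 0 0>; <0 0 2>; <0 1 0>; <0 1 2>; <2 0 0>; <2 0 2>; <2 1 0>; <2 1 2>}
target <2 1 0> ∈ {PSO}

SC:no TSO:no PSO:yes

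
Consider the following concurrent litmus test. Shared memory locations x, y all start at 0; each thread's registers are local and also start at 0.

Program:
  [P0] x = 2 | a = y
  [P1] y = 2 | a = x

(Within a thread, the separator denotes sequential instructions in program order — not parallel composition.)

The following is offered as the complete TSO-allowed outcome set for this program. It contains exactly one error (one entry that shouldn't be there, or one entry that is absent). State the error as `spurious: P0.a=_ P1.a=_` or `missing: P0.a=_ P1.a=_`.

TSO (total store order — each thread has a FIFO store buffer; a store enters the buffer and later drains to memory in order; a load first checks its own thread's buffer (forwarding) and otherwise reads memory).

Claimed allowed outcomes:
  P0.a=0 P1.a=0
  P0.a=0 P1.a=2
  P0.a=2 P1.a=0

outcome vector order: (P0.a,P1.a)
[TSO] allowed = {00 02 20 22}
TSO∖claimed = {22}

missing: P0.a=2 P1.a=2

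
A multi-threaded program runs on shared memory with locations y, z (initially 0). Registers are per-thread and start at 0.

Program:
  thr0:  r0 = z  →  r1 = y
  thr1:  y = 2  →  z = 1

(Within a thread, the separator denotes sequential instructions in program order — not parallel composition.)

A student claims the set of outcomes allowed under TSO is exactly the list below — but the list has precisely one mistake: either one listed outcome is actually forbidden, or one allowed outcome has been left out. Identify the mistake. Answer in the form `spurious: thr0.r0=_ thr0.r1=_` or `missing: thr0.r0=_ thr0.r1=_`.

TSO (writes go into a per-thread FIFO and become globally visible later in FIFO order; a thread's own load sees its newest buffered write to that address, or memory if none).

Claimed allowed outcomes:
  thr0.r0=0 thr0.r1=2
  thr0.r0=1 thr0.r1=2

outcome vector order: (thr0.r0,thr0.r1)
under TSO → 00; 02; 12
TSO∖claimed = {00}

missing: thr0.r0=0 thr0.r1=0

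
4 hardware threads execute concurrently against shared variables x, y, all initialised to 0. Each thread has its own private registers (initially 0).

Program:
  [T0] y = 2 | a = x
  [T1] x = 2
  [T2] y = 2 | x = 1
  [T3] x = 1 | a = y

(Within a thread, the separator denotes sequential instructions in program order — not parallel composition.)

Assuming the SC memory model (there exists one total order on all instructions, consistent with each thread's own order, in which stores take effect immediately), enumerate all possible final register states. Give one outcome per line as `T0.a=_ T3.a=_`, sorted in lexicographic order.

outcome vector order: (T0.a,T3.a)
|SC outcomes| = 5

T0.a=0 T3.a=2
T0.a=1 T3.a=0
T0.a=1 T3.a=2
T0.a=2 T3.a=0
T0.a=2 T3.a=2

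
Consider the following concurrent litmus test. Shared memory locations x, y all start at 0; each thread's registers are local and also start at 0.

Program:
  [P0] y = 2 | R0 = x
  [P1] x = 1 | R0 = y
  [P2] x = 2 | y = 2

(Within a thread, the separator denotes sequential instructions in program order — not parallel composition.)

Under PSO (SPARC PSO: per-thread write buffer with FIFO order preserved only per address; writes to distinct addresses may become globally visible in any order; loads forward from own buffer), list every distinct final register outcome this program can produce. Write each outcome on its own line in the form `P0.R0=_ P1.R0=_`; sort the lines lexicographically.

outcome vector order: (P0.R0,P1.R0)
|PSO outcomes| = 6

P0.R0=0 P1.R0=0
P0.R0=0 P1.R0=2
P0.R0=1 P1.R0=0
P0.R0=1 P1.R0=2
P0.R0=2 P1.R0=0
P0.R0=2 P1.R0=2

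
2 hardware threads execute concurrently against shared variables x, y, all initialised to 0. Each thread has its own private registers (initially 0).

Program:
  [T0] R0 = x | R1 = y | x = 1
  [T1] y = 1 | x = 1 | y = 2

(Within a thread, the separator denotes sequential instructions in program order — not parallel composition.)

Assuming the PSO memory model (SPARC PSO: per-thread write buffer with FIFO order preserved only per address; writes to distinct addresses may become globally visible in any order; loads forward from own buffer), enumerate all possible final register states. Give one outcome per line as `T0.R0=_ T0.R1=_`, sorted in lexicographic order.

T0.R0=0 T0.R1=0
T0.R0=0 T0.R1=1
T0.R0=0 T0.R1=2
T0.R0=1 T0.R1=0
T0.R0=1 T0.R1=1
T0.R0=1 T0.R1=2

outcome vector order: (T0.R0,T0.R1)
|PSO outcomes| = 6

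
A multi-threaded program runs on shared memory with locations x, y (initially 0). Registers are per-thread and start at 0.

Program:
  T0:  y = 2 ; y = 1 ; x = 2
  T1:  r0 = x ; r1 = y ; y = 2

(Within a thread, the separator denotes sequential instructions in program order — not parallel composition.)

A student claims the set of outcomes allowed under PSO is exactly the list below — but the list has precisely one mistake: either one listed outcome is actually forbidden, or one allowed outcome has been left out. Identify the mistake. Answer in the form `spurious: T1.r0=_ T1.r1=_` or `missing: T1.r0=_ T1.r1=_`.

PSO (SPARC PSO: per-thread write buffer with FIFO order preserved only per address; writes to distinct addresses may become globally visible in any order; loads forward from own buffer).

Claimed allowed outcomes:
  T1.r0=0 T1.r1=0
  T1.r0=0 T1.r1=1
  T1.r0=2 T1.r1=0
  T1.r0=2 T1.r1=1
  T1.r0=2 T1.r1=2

outcome vector order: (T1.r0,T1.r1)
[PSO] allowed = {(0,0) (0,1) (0,2) (2,0) (2,1) (2,2)}
PSO∖claimed = {(0,2)}

missing: T1.r0=0 T1.r1=2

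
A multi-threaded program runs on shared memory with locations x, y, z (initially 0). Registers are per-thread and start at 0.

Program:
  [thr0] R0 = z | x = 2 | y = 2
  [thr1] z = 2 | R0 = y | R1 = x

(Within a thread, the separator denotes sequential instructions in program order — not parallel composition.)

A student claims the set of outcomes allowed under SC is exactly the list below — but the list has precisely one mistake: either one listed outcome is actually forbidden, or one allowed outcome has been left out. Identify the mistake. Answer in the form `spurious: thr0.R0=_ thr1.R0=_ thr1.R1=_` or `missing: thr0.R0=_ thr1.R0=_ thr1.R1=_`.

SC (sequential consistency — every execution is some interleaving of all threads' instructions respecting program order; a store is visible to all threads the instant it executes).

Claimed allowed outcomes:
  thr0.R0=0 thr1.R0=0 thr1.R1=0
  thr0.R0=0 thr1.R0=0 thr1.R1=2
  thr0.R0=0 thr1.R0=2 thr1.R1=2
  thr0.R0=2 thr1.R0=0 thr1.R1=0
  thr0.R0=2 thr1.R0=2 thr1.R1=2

missing: thr0.R0=2 thr1.R0=0 thr1.R1=2

outcome vector order: (thr0.R0,thr1.R0,thr1.R1)
under SC → 0/0/0, 0/0/2, 0/2/2, 2/0/0, 2/0/2, 2/2/2
SC∖claimed = {2/0/2}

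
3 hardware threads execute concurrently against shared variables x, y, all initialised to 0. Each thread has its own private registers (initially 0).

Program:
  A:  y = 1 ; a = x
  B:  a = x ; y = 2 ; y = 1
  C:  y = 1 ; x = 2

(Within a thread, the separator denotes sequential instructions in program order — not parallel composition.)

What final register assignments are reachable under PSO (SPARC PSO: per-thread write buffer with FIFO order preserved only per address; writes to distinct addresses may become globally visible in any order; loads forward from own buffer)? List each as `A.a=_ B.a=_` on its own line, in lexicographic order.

outcome vector order: (A.a,B.a)
|PSO outcomes| = 4

A.a=0 B.a=0
A.a=0 B.a=2
A.a=2 B.a=0
A.a=2 B.a=2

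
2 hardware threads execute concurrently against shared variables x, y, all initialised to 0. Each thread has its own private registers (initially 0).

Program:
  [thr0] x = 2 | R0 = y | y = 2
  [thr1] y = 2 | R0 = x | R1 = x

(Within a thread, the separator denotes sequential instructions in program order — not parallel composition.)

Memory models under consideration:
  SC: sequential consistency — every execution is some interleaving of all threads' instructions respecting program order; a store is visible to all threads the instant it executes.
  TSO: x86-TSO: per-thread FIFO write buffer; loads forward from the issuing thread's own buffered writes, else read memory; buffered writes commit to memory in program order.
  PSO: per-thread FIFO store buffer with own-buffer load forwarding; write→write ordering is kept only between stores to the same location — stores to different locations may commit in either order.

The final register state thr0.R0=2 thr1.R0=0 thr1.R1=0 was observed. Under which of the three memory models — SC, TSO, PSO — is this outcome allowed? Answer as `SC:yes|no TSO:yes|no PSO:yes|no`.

outcome vector order: (thr0.R0,thr1.R0,thr1.R1)
SC: 4 outcomes — {022; 200; 202; 222}
TSO: 6 outcomes — {000; 002; 022; 200; 202; 222}
PSO: 6 outcomes — {000; 002; 022; 200; 202; 222}
target 200 ∈ {SC,TSO,PSO}

SC:yes TSO:yes PSO:yes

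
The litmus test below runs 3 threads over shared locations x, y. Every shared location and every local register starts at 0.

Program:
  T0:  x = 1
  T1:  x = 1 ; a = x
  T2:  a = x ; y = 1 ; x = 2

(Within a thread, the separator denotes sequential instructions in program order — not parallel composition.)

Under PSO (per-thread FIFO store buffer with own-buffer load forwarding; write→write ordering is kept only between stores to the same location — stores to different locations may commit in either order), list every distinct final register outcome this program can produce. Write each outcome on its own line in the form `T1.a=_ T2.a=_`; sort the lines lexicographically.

outcome vector order: (T1.a,T2.a)
|PSO outcomes| = 4

T1.a=1 T2.a=0
T1.a=1 T2.a=1
T1.a=2 T2.a=0
T1.a=2 T2.a=1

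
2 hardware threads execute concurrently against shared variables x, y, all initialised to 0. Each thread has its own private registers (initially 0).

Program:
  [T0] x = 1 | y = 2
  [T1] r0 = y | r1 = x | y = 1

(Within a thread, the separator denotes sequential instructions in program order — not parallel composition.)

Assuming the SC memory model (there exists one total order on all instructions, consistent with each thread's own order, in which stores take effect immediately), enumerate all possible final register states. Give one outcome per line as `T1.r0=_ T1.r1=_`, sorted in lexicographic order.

T1.r0=0 T1.r1=0
T1.r0=0 T1.r1=1
T1.r0=2 T1.r1=1

outcome vector order: (T1.r0,T1.r1)
|SC outcomes| = 3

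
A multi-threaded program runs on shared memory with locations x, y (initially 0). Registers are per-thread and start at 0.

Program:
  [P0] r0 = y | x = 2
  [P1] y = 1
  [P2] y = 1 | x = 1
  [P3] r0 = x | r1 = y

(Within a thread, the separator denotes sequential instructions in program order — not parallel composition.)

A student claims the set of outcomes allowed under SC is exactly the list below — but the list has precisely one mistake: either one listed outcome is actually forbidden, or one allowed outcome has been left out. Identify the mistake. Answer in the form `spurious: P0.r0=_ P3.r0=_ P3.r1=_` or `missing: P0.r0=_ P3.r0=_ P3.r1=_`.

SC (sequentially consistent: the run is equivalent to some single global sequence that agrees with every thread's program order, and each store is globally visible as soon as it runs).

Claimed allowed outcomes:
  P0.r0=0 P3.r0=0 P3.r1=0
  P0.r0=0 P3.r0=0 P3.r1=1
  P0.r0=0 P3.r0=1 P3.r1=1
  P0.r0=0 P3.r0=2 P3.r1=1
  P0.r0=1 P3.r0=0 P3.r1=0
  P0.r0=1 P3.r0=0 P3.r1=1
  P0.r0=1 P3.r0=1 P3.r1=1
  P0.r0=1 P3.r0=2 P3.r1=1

outcome vector order: (P0.r0,P3.r0,P3.r1)
SC: 9 outcomes — {(0,0,0), (0,0,1), (0,1,1), (0,2,0), (0,2,1), (1,0,0), (1,0,1), (1,1,1), (1,2,1)}
SC∖claimed = {(0,2,0)}

missing: P0.r0=0 P3.r0=2 P3.r1=0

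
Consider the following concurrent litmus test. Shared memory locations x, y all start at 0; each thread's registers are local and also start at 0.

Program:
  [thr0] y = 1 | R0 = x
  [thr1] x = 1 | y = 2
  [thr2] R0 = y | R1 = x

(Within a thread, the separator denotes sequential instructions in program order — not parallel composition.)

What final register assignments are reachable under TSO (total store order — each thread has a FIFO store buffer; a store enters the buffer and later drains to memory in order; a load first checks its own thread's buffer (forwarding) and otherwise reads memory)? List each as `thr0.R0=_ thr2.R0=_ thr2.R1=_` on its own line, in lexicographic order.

thr0.R0=0 thr2.R0=0 thr2.R1=0
thr0.R0=0 thr2.R0=0 thr2.R1=1
thr0.R0=0 thr2.R0=1 thr2.R1=0
thr0.R0=0 thr2.R0=1 thr2.R1=1
thr0.R0=0 thr2.R0=2 thr2.R1=1
thr0.R0=1 thr2.R0=0 thr2.R1=0
thr0.R0=1 thr2.R0=0 thr2.R1=1
thr0.R0=1 thr2.R0=1 thr2.R1=0
thr0.R0=1 thr2.R0=1 thr2.R1=1
thr0.R0=1 thr2.R0=2 thr2.R1=1

outcome vector order: (thr0.R0,thr2.R0,thr2.R1)
|TSO outcomes| = 10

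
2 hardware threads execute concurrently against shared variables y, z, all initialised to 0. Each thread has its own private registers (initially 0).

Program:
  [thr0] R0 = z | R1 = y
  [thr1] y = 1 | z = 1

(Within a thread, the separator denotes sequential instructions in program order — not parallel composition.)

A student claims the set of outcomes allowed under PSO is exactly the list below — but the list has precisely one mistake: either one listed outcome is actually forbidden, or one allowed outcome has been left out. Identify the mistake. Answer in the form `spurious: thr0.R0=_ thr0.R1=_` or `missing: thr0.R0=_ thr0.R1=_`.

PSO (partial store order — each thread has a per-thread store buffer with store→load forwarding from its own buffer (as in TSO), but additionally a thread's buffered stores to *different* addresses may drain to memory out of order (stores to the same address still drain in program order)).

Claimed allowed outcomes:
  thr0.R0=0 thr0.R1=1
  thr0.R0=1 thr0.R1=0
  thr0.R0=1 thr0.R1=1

outcome vector order: (thr0.R0,thr0.R1)
PSO (4): <0 0>, <0 1>, <1 0>, <1 1>
PSO∖claimed = {<0 0>}

missing: thr0.R0=0 thr0.R1=0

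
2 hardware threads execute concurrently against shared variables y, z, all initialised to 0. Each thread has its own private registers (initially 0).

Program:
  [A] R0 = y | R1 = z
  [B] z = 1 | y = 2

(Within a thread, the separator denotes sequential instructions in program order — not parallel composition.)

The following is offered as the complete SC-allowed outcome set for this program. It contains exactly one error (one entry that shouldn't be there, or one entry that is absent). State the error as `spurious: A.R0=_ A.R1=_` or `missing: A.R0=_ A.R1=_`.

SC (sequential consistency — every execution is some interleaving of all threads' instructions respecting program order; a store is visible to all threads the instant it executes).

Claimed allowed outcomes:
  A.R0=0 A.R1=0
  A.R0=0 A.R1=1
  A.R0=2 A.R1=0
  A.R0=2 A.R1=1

outcome vector order: (A.R0,A.R1)
[SC] allowed = {<0 0>; <0 1>; <2 1>}
claimed∖SC = {<2 0>}

spurious: A.R0=2 A.R1=0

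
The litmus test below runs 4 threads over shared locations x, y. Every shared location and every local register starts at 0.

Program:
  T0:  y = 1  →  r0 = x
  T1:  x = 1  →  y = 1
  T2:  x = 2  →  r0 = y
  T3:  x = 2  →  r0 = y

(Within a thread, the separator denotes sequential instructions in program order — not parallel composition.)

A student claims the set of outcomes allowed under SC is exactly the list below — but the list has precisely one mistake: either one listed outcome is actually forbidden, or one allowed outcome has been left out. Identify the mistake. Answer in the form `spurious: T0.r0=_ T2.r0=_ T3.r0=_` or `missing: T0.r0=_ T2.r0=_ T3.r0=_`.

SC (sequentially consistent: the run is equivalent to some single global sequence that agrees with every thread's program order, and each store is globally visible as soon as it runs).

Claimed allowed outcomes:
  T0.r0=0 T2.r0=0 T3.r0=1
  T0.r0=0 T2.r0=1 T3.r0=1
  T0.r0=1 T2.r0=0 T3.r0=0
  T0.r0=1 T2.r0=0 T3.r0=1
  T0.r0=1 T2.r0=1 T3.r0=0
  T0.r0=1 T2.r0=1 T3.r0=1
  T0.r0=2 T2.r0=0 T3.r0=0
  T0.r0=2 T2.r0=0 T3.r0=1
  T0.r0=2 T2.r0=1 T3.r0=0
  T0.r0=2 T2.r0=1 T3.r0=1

outcome vector order: (T0.r0,T2.r0,T3.r0)
under SC → (0,1,1); (1,0,0); (1,0,1); (1,1,0); (1,1,1); (2,0,0); (2,0,1); (2,1,0); (2,1,1)
claimed∖SC = {(0,0,1)}

spurious: T0.r0=0 T2.r0=0 T3.r0=1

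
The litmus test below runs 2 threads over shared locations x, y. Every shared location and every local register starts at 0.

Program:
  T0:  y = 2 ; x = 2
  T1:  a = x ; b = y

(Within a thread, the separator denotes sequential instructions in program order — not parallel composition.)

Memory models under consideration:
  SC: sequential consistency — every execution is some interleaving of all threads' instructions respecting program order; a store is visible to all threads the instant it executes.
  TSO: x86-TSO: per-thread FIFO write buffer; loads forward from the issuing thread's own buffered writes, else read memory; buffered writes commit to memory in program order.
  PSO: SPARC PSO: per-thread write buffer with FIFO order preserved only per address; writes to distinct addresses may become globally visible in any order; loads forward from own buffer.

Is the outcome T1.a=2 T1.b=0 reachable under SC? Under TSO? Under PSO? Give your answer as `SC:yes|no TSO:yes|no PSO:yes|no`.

outcome vector order: (T1.a,T1.b)
[SC] allowed = {0/0, 0/2, 2/2}
[TSO] allowed = {0/0, 0/2, 2/2}
[PSO] allowed = {0/0, 0/2, 2/0, 2/2}
target 2/0 ∈ {PSO}

SC:no TSO:no PSO:yes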